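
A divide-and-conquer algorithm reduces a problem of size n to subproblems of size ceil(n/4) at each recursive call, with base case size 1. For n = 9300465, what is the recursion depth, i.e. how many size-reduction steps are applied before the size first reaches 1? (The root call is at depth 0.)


Each step divides the size by 4 (rounding up); after k steps the size is ceil(n/4^k), which equals 1 exactly when 4^k >= n.
So the depth is the smallest k with 4^k >= 9300465, i.e. ceil(log_4(9300465)).
4^11 = 4194304 < 9300465 <= 16777216 = 4^12
Recursion depth = 12


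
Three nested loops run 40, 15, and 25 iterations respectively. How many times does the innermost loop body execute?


Loop 1 (outermost): 40 iterations
Loop 2 (middle): 15 iterations per outer
Loop 3 (innermost): 25 iterations per middle
Total = 40 * 15 * 25 = 15000


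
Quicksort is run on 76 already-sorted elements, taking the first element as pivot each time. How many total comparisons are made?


Sum of comparisons per partition:
75 + 74 + ... + 1 + 0
= 76 * (76 - 1) / 2
= 76 * 75 / 2
= 2850


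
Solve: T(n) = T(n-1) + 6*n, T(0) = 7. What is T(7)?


Expanding the recurrence:
T(7) = T(6) + 6*7
       = T(5) + 6*6 + 6*7
       ...
       = T(0) + 6*(1 + 2 + ... + 7)
       = 7 + 6 * 7*8/2
       = 7 + 6 * 28
       = 7 + 168 = 175


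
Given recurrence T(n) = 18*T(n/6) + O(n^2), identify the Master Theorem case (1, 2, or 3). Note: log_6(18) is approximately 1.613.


Master Theorem parameters: a=18, b=6, c=2
log_b(a) = 1.613
Compare b^c with a: 6^2 = 36 > 18, so c > log_b(a).
Comparing c=2 vs log_b(a)=1.613:
2 > 1.613 => Case 3
Result: T(n) = O(n^2)
Master Theorem case = 3


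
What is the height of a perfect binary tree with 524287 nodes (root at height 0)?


A perfect binary tree with 524287 nodes:
  524287 = 2^19 - 1
  Levels: 0, 1, ..., 18
  Height = 18


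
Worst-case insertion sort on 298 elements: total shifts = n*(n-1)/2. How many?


Sum of shifts = 1 + 2 + 3 + ... + 297
= 298 * 297 / 2
= 88506 / 2
= 44253


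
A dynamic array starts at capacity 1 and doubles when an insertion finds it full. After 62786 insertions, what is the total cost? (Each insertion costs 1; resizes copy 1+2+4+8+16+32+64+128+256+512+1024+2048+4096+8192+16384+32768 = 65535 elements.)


Insertion cost: 62786 (one per element)
Resizes occur just before inserting elements 2, 3, 5, 9, ...
Elements copied at each resize: 1 + 2 + 4 + 8 + 16 + 32 + 64 + 128 + 256 + 512 + 1024 + 2048 + 4096 + 8192 + 16384 + 32768
Sum of copies = 65535 (geometric series: 2^k - 1)
Total = 62786 + 65535 = 128321


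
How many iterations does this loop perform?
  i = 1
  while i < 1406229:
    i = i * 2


The loop variable doubles each iteration:
i = 1 -> 2 -> 4 -> 8 -> 16 -> 32 -> 64 -> 128 -> 256 -> 512 -> 1024 -> 2048 -> 4096 -> 8192 -> 16384 -> 32768 -> 65536 -> 131072 -> 262144 -> 524288 -> 1048576 -> 2097152 (stop, 2097152 >= 1406229)
Number of doublings = ceil(log2(1406229)) = 21


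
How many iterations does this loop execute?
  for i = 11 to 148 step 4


The loop variable i takes values starting at 11 and increments by 4 each iteration.
Sequence: i = 11, 15, 19, 23, 27, 31, 35, 39, 43, ...
The upper bound 148 is inclusive, so the count is floor((last - first) / step) + 1:
floor((148 - 11) / 4) + 1 = floor(137/4) + 1 = 34 + 1 = 35


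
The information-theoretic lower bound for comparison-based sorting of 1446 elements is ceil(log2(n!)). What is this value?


A binary decision tree of height h has at most 2^h leaves and needs at least n! of them, so h >= ceil(log2(n!)).
1446! is far too large to multiply out, so use Stirling's series:
  ln(n!) ~ n ln n - n + (1/2) ln(2 pi n) + 1/(12n)  (error below 1/(360 n^3), negligible here)
  ln(1446) = 7.2765564
  n ln n = 1446 * 7.2765564 = 10521.9006
  (1/2) ln(2 pi * 1446) = (1/2) ln(9085.4860) = 4.5572
  1/(12*1446) = 0.0001
  ln(1446!) ~ 10521.9006 - 1446 + 4.5572 + 0.0001 = 9080.4579
Convert to base 2: log2(1446!) = 9080.4579 / ln 2 = 9080.4579 / 0.69314718 = 13100.3316
ceil(13100.3316) = 13101


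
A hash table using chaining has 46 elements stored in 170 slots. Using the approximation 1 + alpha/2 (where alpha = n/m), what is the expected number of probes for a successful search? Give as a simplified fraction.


Load factor alpha = n/m = 46/170
Expected probes = 1 + alpha/2 = 1 + 46/(2*170)
= 1 + 46/340
= 340/340 + 46/340
= 386/340
Simplify: 193/170


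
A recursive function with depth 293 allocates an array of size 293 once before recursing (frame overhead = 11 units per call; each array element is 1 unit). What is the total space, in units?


Array allocation: 293 units (allocated once)
Stack frames: 293 deep * 11 per frame = 3223 units
Total = 293 + 3223 = 3516


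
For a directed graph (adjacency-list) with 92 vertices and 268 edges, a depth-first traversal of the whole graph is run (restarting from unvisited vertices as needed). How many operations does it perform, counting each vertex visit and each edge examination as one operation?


A full DFS traversal visits each vertex once and examines each edge once.
V = 92
E = 268
Sum = 92 + 268 = 360


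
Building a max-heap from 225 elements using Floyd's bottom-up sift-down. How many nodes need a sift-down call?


In a heap of 225 elements (0-indexed array):
  Last element index: 224
  Parent of last element: floor((224 - 1) / 2) = 111
  Internal nodes: indices 0 to 111
  Count = floor(225/2) = 112


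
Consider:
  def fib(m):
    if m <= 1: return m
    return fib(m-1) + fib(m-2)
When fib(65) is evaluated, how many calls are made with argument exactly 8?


Let N(m) = number of times fib(m) is called while evaluating fib(65).
N(65) = 1 (the initial call).
N(64) = 1 (only fib(65) calls it).
For 1 <= m <= 63: fib(m) is called by fib(m+1) and fib(m+2), so
  N(m) = N(m+1) + N(m+2).
fib(0) is called only by fib(2), so N(0) = N(2).
Walk down from m=65:
  N(65)=1, N(64)=1, N(63)=2, N(62)=3, N(61)=5, N(60)=8, N(59)=13, N(58)=21, N(57)=34, N(56)=55, N(55)=89, N(54)=144, N(53)=233, N(52)=377, N(51)=610, N(50)=987, N(49)=1597, N(48)=2584, N(47)=4181, N(46)=6765, N(45)=10946, N(44)=17711, N(43)=28657, N(42)=46368, N(41)=75025, N(40)=121393, N(39)=196418, N(38)=317811, N(37)=514229, N(36)=832040, N(35)=1346269, N(34)=2178309, N(33)=3524578, N(32)=5702887, N(31)=9227465, N(30)=14930352, N(29)=24157817, N(28)=39088169, N(27)=63245986, N(26)=102334155, N(25)=165580141, N(24)=267914296, N(23)=433494437, N(22)=701408733, N(21)=1134903170, N(20)=1836311903, N(19)=2971215073, N(18)=4807526976, N(17)=7778742049, N(16)=12586269025, N(15)=20365011074, N(14)=32951280099, N(13)=53316291173, N(12)=86267571272, N(11)=139583862445, N(10)=225851433717, N(9)=365435296162, N(8)=591286729879
N(8) = 591286729879


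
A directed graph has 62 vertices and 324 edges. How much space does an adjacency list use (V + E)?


Adjacency list: one list head per vertex + one entry per edge
Vertex heads: 62
Edge entries: 324
Total = 62 + 324 = 386


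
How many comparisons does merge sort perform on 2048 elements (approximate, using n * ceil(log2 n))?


Recursion depth: ceil(log2(2048)) = 11
Each recursion level merges n = 2048 elements
Total = 2048 * 11 = 22528


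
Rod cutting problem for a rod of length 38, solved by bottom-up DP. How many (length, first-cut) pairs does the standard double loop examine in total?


For each subproblem length i = 1..38, the inner loop considers i possible first cuts.
Total = 1 + 2 + ... + 38
= 38*(38+1)/2
= 38*39/2 = 741


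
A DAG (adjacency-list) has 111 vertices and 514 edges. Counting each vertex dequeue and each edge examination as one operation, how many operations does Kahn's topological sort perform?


V = 111 (vertex processing)
E = 514 (edge processing)
V + E = 111 + 514 = 625


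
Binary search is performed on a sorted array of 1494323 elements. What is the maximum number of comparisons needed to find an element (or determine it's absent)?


Binary search halves the search space each comparison:
  Step 1: search space = 1494323 -> 747161
  Step 2: search space = 747161 -> 373580
  Step 3: search space = 373580 -> 186790
  Step 4: search space = 186790 -> 93395
  Step 5: search space = 93395 -> 46697
  Step 6: search space = 46697 -> 23348
  Step 7: search space = 23348 -> 11674
  Step 8: search space = 11674 -> 5837
  Step 9: search space = 5837 -> 2918
  Step 10: search space = 2918 -> 1459
  Step 11: search space = 1459 -> 729
  Step 12: search space = 729 -> 364
  Step 13: search space = 364 -> 182
  Step 14: search space = 182 -> 91
  Step 15: search space = 91 -> 45
  Step 16: search space = 45 -> 22
  Step 17: search space = 22 -> 11
  Step 18: search space = 11 -> 5
  Step 19: search space = 5 -> 2
  Step 20: search space = 2 -> 1
  Step 21: search space = 1 (final check)
Maximum comparisons = floor(log2(1494323)) + 1 = 20 + 1 = 21


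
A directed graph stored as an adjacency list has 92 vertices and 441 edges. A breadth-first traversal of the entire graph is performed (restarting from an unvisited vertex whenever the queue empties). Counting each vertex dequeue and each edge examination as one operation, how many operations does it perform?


A full BFS traversal dequeues each vertex once and examines each edge once.
Vertex visits: 92
Edge visits: 441
V + E = 92 + 441 = 533


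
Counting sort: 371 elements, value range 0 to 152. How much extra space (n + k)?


n = 371 (output array)
k = 153 (count array for 153 distinct values)
Extra space = 371 + 153 = 524


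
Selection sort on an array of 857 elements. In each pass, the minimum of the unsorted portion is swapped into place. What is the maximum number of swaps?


Selection sort performs one swap per pass:
  Pass 1: find min in positions 0 to 856, swap with position 0
  Pass 2: find min in positions 1 to 856, swap with position 1
  Pass 3: find min in positions 2 to 856, swap with position 2
  Pass 4: find min in positions 3 to 856, swap with position 3
  Pass 5: find min in positions 4 to 856, swap with position 4
  ... (851 more passes)
Total passes (and swaps) = n - 1 = 857 - 1 = 856


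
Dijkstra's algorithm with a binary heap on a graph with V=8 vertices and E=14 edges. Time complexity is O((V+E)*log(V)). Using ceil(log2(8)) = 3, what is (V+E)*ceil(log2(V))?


Dijkstra with a binary heap: each vertex is extracted once, each edge may relax once.
Each heap operation costs O(log V).
V + E = 8 + 14 = 22
ceil(log2(8)) = 3 (since 2^2 = 4 < 8 <= 8 = 2^3)
Total heap work = (V+E) * ceil(log2(V)) = 22 * 3 = 66


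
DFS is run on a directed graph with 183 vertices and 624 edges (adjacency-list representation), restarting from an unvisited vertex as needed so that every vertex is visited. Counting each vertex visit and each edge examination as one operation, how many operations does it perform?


A full DFS traversal processes each vertex exactly once (push/pop on stack).
Each directed edge is examined once.
V = 183, E = 624
V + E = 807


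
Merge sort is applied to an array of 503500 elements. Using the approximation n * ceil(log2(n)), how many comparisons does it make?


Merge sort divides the array into halves recursively.
Number of levels = ceil(log2(503500)) = 19
At each level, approximately n = 503500 comparisons are needed for merging.
Total comparisons ~ n * ceil(log2(n)) = 503500 * 19 = 9566500


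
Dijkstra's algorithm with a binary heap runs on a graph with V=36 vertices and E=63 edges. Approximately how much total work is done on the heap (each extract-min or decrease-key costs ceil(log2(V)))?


Dijkstra with a binary heap: each vertex is extracted once, each edge may relax once.
Each heap operation costs O(log V).
V + E = 36 + 63 = 99
ceil(log2(36)) = 6 (since 2^5 = 32 < 36 <= 64 = 2^6)
Total heap work = (V+E) * ceil(log2(V)) = 99 * 6 = 594


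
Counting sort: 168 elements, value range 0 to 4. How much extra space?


n = 168 (output array)
k = 5 (count array for 5 distinct values)
Extra space = 168 + 5 = 173


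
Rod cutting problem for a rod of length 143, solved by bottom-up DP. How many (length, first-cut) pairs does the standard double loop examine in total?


For each subproblem length i = 1..143, the inner loop considers i possible first cuts.
Total = 1 + 2 + ... + 143
= 143*(143+1)/2
= 143*144/2 = 10296


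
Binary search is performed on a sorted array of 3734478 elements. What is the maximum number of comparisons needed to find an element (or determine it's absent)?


Binary search halves the search space each comparison:
  Step 1: search space = 3734478 -> 1867239
  Step 2: search space = 1867239 -> 933619
  Step 3: search space = 933619 -> 466809
  Step 4: search space = 466809 -> 233404
  Step 5: search space = 233404 -> 116702
  Step 6: search space = 116702 -> 58351
  Step 7: search space = 58351 -> 29175
  Step 8: search space = 29175 -> 14587
  Step 9: search space = 14587 -> 7293
  Step 10: search space = 7293 -> 3646
  Step 11: search space = 3646 -> 1823
  Step 12: search space = 1823 -> 911
  Step 13: search space = 911 -> 455
  Step 14: search space = 455 -> 227
  Step 15: search space = 227 -> 113
  Step 16: search space = 113 -> 56
  Step 17: search space = 56 -> 28
  Step 18: search space = 28 -> 14
  Step 19: search space = 14 -> 7
  Step 20: search space = 7 -> 3
  Step 21: search space = 3 -> 1
  Step 22: search space = 1 (final check)
Maximum comparisons = floor(log2(3734478)) + 1 = 21 + 1 = 22


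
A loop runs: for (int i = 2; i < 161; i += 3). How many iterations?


Loop starts at i = 2, increments by 3, stops when i >= 161.
Number of iterations = ceil((161 - 2) / 3)
= ceil(159 / 3)
= 53


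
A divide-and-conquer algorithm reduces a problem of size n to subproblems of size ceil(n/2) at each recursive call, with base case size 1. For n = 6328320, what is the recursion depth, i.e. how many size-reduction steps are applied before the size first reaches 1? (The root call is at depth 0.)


Each step divides the size by 2 (rounding up); after k steps the size is ceil(n/2^k), which equals 1 exactly when 2^k >= n.
So the depth is the smallest k with 2^k >= 6328320, i.e. ceil(log_2(6328320)).
2^22 = 4194304 < 6328320 <= 8388608 = 2^23
Recursion depth = 23


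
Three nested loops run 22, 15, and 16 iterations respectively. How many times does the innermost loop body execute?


Loop 1 (outermost): 22 iterations
Loop 2 (middle): 15 iterations per outer
Loop 3 (innermost): 16 iterations per middle
Total = 22 * 15 * 16 = 5280


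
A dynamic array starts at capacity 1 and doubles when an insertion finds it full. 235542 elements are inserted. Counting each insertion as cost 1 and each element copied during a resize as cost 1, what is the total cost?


n = 235542
Insertion costs: 235542
Resizes copy 1, 2, 4, ... up to the largest power of 2 that is <= n-1 = 235541, i.e. 131072.
Copy costs = 1 + 2 + 4 + 8 + 16 + 32 + 64 + 128 + 256 + 512 + 1024 + 2048 + 4096 + 8192 + 16384 + 32768 + 65536 + 131072 = 262143
Total = 235542 + 262143 = 497685


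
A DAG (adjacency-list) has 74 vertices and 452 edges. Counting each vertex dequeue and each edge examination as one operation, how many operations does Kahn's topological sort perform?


V = 74 (vertex processing)
E = 452 (edge processing)
V + E = 74 + 452 = 526


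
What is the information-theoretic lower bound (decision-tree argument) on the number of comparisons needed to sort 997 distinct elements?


A binary decision tree of height h has at most 2^h leaves and needs at least n! of them, so h >= ceil(log2(n!)).
997! is far too large to multiply out, so use Stirling's series:
  ln(n!) ~ n ln n - n + (1/2) ln(2 pi n) + 1/(12n)  (error below 1/(360 n^3), negligible here)
  ln(997) = 6.9047508
  n ln n = 997 * 6.9047508 = 6884.0365
  (1/2) ln(2 pi * 997) = (1/2) ln(6264.3358) = 4.3713
  1/(12*997) = 0.0001
  ln(997!) ~ 6884.0365 - 997 + 4.3713 + 0.0001 = 5891.4079
Convert to base 2: log2(997!) = 5891.4079 / ln 2 = 5891.4079 / 0.69314718 = 8499.5050
ceil(8499.5050) = 8500


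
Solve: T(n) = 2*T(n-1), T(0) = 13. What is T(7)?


Unrolling:
T(7) = 2*T(6) = 2^2*T(5) = ... = 2^7*T(0)
= 2^7 * 13
= 128 * 13 = 1664


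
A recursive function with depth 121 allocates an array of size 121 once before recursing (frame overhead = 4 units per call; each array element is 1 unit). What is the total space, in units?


Array allocation: 121 units (allocated once)
Stack frames: 121 deep * 4 per frame = 484 units
Total = 121 + 484 = 605


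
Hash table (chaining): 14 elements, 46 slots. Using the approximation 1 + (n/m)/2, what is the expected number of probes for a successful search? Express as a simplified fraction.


Computing expected probes:
alpha = 14/46
= 1 + alpha/2
= 1 + 14/(2*46)
= (2*46 + 14) / (2*46)
= 106/92 = 53/46


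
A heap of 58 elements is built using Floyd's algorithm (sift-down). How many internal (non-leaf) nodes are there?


Leaf nodes occupy roughly half the array.
Sift-down is called for each internal node, starting from the last one.
Internal nodes = floor(n/2) = floor(58/2) = 29


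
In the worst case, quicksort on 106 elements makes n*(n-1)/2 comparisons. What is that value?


Sum of comparisons per partition:
105 + 104 + ... + 1 + 0
= 106 * (106 - 1) / 2
= 106 * 105 / 2
= 5565


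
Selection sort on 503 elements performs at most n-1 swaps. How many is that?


Each of the 502 passes places one element in its final position.
Pass 1: swap minimum into position 0
Pass 2: swap minimum of remaining into position 1
...
Pass 502: last two elements, one swap
Maximum swaps = 503 - 1 = 502


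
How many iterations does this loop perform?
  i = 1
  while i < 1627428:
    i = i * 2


The loop variable doubles each iteration:
i = 1 -> 2 -> 4 -> 8 -> 16 -> 32 -> 64 -> 128 -> 256 -> 512 -> 1024 -> 2048 -> 4096 -> 8192 -> 16384 -> 32768 -> 65536 -> 131072 -> 262144 -> 524288 -> 1048576 -> 2097152 (stop, 2097152 >= 1627428)
Number of doublings = ceil(log2(1627428)) = 21


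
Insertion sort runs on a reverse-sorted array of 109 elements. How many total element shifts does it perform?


Sum of shifts = 1 + 2 + 3 + ... + 108
= 109 * 108 / 2
= 11772 / 2
= 5886


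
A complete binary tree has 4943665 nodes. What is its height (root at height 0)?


In a complete binary tree, level k holds nodes 2^k .. 2^(k+1)-1 (1-indexed).
Height = floor(log2(n)) = floor(log2(4943665)) = 22
Check: 2^22 = 4194304 <= 4943665 < 8388608 = 2^23


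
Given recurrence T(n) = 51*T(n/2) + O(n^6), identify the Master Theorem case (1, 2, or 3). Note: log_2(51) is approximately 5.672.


Master Theorem parameters: a=51, b=2, c=6
log_b(a) = 5.672
Compare b^c with a: 2^6 = 64 > 51, so c > log_b(a).
Comparing c=6 vs log_b(a)=5.672:
6 > 5.672 => Case 3
Result: T(n) = O(n^6)
Master Theorem case = 3


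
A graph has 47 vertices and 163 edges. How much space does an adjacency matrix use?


Adjacency matrix: V x V grid of entries
Space = V^2 = 47^2 = 47 * 47 = 2209


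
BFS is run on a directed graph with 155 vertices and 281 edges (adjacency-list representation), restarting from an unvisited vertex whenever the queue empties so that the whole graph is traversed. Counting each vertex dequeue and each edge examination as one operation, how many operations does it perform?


A full BFS traversal dequeues each vertex exactly once and examines each directed edge exactly once.
V = 155 (vertex processing cost)
E = 281 (edge examination cost)
Total operations proportional to V + E = 155 + 281 = 436


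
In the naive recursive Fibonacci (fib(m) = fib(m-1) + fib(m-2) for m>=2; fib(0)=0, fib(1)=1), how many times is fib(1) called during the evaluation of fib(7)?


Let N(m) = number of times fib(m) is called while evaluating fib(7).
N(7) = 1 (the initial call).
N(6) = 1 (only fib(7) calls it).
For 1 <= m <= 5: fib(m) is called by fib(m+1) and fib(m+2), so
  N(m) = N(m+1) + N(m+2).
fib(0) is called only by fib(2), so N(0) = N(2).
Walk down from m=7:
  N(7)=1, N(6)=1, N(5)=2, N(4)=3, N(3)=5, N(2)=8, N(1)=13
N(1) = 13


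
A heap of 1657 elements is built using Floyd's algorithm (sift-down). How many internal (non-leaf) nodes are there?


Leaf nodes occupy roughly half the array.
Sift-down is called for each internal node, starting from the last one.
Internal nodes = floor(n/2) = floor(1657/2) = 828


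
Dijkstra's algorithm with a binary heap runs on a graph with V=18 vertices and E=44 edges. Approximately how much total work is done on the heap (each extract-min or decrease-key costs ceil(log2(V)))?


Dijkstra with a binary heap: each vertex is extracted once, each edge may relax once.
Each heap operation costs O(log V).
V + E = 18 + 44 = 62
ceil(log2(18)) = 5 (since 2^4 = 16 < 18 <= 32 = 2^5)
Total heap work = (V+E) * ceil(log2(V)) = 62 * 5 = 310


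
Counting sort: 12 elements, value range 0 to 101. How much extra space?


n = 12 (output array)
k = 102 (count array for 102 distinct values)
Extra space = 12 + 102 = 114


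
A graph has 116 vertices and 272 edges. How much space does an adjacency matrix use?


Adjacency matrix: V x V grid of entries
Space = V^2 = 116^2 = 116 * 116 = 13456


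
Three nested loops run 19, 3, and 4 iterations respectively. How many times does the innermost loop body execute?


Loop 1 (outermost): 19 iterations
Loop 2 (middle): 3 iterations per outer
Loop 3 (innermost): 4 iterations per middle
Total = 19 * 3 * 4 = 228


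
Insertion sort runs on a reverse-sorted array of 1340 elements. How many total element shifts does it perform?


Sum of shifts = 1 + 2 + 3 + ... + 1339
= 1340 * 1339 / 2
= 1794260 / 2
= 897130


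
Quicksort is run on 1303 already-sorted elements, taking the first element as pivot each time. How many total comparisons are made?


Sum of comparisons per partition:
1302 + 1301 + ... + 1 + 0
= 1303 * (1303 - 1) / 2
= 1303 * 1302 / 2
= 848253


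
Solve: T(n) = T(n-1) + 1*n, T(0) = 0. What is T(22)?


Expanding the recurrence:
T(22) = T(21) + 1*22
       = T(20) + 1*21 + 1*22
       ...
       = T(0) + 1*(1 + 2 + ... + 22)
       = 0 + 1 * 22*23/2
       = 0 + 1 * 253
       = 0 + 253 = 253


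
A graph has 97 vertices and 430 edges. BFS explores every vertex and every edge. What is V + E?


A full BFS traversal dequeues each vertex once and examines each edge once.
Vertex visits: 97
Edge visits: 430
V + E = 97 + 430 = 527


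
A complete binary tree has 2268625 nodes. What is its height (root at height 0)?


In a complete binary tree, level k holds nodes 2^k .. 2^(k+1)-1 (1-indexed).
Height = floor(log2(n)) = floor(log2(2268625)) = 21
Check: 2^21 = 2097152 <= 2268625 < 4194304 = 2^22


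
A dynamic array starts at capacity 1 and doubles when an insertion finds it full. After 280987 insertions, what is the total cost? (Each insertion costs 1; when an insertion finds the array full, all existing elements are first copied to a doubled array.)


Insertion cost: 280987 (one per element)
Resizes occur just before inserting elements 2, 3, 5, 9, ...
Elements copied at each resize: 1 + 2 + 4 + 8 + 16 + 32 + 64 + 128 + 256 + 512 + 1024 + 2048 + 4096 + 8192 + 16384 + 32768 + 65536 + 131072 + 262144
Sum of copies = 524287 (geometric series: 2^k - 1)
Total = 280987 + 524287 = 805274


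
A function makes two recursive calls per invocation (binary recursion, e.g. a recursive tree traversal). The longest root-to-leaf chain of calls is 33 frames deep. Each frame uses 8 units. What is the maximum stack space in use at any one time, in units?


Binary recursion: the two calls run one after the other, so only one root-to-leaf chain of frames is on the stack at a time.
Maximum depth (longest chain) = 33 frames
Each frame = 8 units
Max stack space = 33 * 8 = 264


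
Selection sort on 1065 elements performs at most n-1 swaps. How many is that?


Each of the 1064 passes places one element in its final position.
Pass 1: swap minimum into position 0
Pass 2: swap minimum of remaining into position 1
...
Pass 1064: last two elements, one swap
Maximum swaps = 1065 - 1 = 1064


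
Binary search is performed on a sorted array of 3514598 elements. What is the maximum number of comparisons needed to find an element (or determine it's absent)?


Binary search halves the search space each comparison:
  Step 1: search space = 3514598 -> 1757299
  Step 2: search space = 1757299 -> 878649
  Step 3: search space = 878649 -> 439324
  Step 4: search space = 439324 -> 219662
  Step 5: search space = 219662 -> 109831
  Step 6: search space = 109831 -> 54915
  Step 7: search space = 54915 -> 27457
  Step 8: search space = 27457 -> 13728
  Step 9: search space = 13728 -> 6864
  Step 10: search space = 6864 -> 3432
  Step 11: search space = 3432 -> 1716
  Step 12: search space = 1716 -> 858
  Step 13: search space = 858 -> 429
  Step 14: search space = 429 -> 214
  Step 15: search space = 214 -> 107
  Step 16: search space = 107 -> 53
  Step 17: search space = 53 -> 26
  Step 18: search space = 26 -> 13
  Step 19: search space = 13 -> 6
  Step 20: search space = 6 -> 3
  Step 21: search space = 3 -> 1
  Step 22: search space = 1 (final check)
Maximum comparisons = floor(log2(3514598)) + 1 = 21 + 1 = 22


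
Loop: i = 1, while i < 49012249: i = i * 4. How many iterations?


i multiplies by 4 each step:
i = 1 -> 4 -> 16 -> 64 -> 256 -> 1024 -> 4096 -> 16384 -> 65536 -> 262144 -> 1048576 -> 4194304 -> 16777216 -> 67108864 (stop)
Iterations = ceil(log_4(49012249)) = 13


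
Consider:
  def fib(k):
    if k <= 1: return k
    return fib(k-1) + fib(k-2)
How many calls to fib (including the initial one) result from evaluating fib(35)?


Let C(m) = total calls to evaluate fib(m). Then C(0)=C(1)=1, and
C(m) = 1 + C(m-1) + C(m-2) for m >= 2.
Build the table (each entry = 1 + previous two):
  C(0) = 1
  C(1) = 1
  C(2) = 1 + 1 + 1 = 3
  C(3) = 1 + 3 + 1 = 5
  C(4) = 1 + 5 + 3 = 9
  C(5) = 1 + 9 + 5 = 15
  C(6) = 1 + 15 + 9 = 25
  C(7) = 1 + 25 + 15 = 41
  C(8) = 1 + 41 + 25 = 67
  C(9) = 1 + 67 + 41 = 109
  C(10) = 1 + 109 + 67 = 177
  C(11) = 1 + 177 + 109 = 287
  C(12) = 1 + 287 + 177 = 465
  C(13) = 1 + 465 + 287 = 753
  C(14) = 1 + 753 + 465 = 1219
  C(15) = 1 + 1219 + 753 = 1973
  C(16) = 1 + 1973 + 1219 = 3193
  C(17) = 1 + 3193 + 1973 = 5167
  C(18) = 1 + 5167 + 3193 = 8361
  C(19) = 1 + 8361 + 5167 = 13529
  C(20) = 1 + 13529 + 8361 = 21891
  C(21) = 1 + 21891 + 13529 = 35421
  C(22) = 1 + 35421 + 21891 = 57313
  C(23) = 1 + 57313 + 35421 = 92735
  C(24) = 1 + 92735 + 57313 = 150049
  C(25) = 1 + 150049 + 92735 = 242785
  C(26) = 1 + 242785 + 150049 = 392835
  C(27) = 1 + 392835 + 242785 = 635621
  C(28) = 1 + 635621 + 392835 = 1028457
  C(29) = 1 + 1028457 + 635621 = 1664079
  C(30) = 1 + 1664079 + 1028457 = 2692537
  C(31) = 1 + 2692537 + 1664079 = 4356617
  C(32) = 1 + 4356617 + 2692537 = 7049155
  C(33) = 1 + 7049155 + 4356617 = 11405773
  C(34) = 1 + 11405773 + 7049155 = 18454929
  C(35) = 1 + 18454929 + 11405773 = 29860703
Total calls for fib(35) = 29860703


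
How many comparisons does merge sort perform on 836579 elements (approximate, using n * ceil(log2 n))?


Recursion depth: ceil(log2(836579)) = 20
Each recursion level merges n = 836579 elements
Total = 836579 * 20 = 16731580


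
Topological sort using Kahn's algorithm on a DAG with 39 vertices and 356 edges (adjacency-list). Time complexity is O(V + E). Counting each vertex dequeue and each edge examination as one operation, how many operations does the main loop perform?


Kahn's algorithm:
  1. Compute in-degrees: O(V + E)
  2. Process queue: each vertex dequeued once (O(V))
     each edge examined once (O(E))
Total = V + E = 39 + 356 = 395


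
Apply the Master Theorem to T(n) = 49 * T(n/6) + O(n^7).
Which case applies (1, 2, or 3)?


The Master Theorem: T(n) = a*T(n/b) + O(n^c)
  a = 49, b = 6, c = 7
log_b(a) = log_6(49) ~ 2.172
Compare b^c with a: 6^7 = 279936 > 49, so c > log_b(a).
Since c > log_b(a), Case 3 applies.
T(n) = O(n^7)
Master Theorem case = 3


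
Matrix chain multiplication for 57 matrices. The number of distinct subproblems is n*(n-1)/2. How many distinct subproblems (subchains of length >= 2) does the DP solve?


Subproblems are indexed by (i, j) where i < j.
Number of such pairs = n*(n-1)/2
= 57 * 56 / 2
= 1596


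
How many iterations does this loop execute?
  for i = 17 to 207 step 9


The loop variable i takes values starting at 17 and increments by 9 each iteration.
Sequence: i = 17, 26, 35, 44, 53, 62, 71, 80, 89, ...
The upper bound 207 is inclusive, so the count is floor((last - first) / step) + 1:
floor((207 - 17) / 9) + 1 = floor(190/9) + 1 = 21 + 1 = 22


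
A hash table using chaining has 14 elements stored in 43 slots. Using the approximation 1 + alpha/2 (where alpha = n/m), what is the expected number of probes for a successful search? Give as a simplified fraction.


Load factor alpha = n/m = 14/43
Expected probes = 1 + alpha/2 = 1 + 14/(2*43)
= 1 + 14/86
= 86/86 + 14/86
= 100/86
Simplify: 50/43


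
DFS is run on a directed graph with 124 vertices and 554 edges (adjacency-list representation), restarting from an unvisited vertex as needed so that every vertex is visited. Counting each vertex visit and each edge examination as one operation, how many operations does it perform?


A full DFS traversal processes each vertex exactly once (push/pop on stack).
Each directed edge is examined once.
V = 124, E = 554
V + E = 678


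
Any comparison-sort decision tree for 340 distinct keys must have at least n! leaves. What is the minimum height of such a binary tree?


A binary decision tree of height h has at most 2^h leaves and needs at least n! of them, so h >= ceil(log2(n!)).
340! is far too large to multiply out, so use Stirling's series:
  ln(n!) ~ n ln n - n + (1/2) ln(2 pi n) + 1/(12n)  (error below 1/(360 n^3), negligible here)
  ln(340) = 5.8289456
  n ln n = 340 * 5.8289456 = 1981.8415
  (1/2) ln(2 pi * 340) = (1/2) ln(2136.2830) = 3.8334
  1/(12*340) = 0.0002
  ln(340!) ~ 1981.8415 - 340 + 3.8334 + 0.0002 = 1645.6751
Convert to base 2: log2(340!) = 1645.6751 / ln 2 = 1645.6751 / 0.69314718 = 2374.2073
ceil(2374.2073) = 2375


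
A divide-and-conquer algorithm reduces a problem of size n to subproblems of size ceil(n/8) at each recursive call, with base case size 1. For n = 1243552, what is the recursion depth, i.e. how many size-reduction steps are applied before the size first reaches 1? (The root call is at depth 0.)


Each step divides the size by 8 (rounding up); after k steps the size is ceil(n/8^k), which equals 1 exactly when 8^k >= n.
So the depth is the smallest k with 8^k >= 1243552, i.e. ceil(log_8(1243552)).
8^6 = 262144 < 1243552 <= 2097152 = 8^7
Recursion depth = 7


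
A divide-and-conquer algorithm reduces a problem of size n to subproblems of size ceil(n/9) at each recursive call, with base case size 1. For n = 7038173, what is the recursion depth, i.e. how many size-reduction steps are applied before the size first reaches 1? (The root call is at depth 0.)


Each step divides the size by 9 (rounding up); after k steps the size is ceil(n/9^k), which equals 1 exactly when 9^k >= n.
So the depth is the smallest k with 9^k >= 7038173, i.e. ceil(log_9(7038173)).
9^7 = 4782969 < 7038173 <= 43046721 = 9^8
Recursion depth = 8


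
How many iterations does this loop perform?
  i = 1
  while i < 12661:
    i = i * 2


The loop variable doubles each iteration:
i = 1 -> 2 -> 4 -> 8 -> 16 -> 32 -> 64 -> 128 -> 256 -> 512 -> 1024 -> 2048 -> 4096 -> 8192 -> 16384 (stop, 16384 >= 12661)
Number of doublings = ceil(log2(12661)) = 14


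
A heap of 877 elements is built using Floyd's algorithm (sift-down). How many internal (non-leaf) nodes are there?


Leaf nodes occupy roughly half the array.
Sift-down is called for each internal node, starting from the last one.
Internal nodes = floor(n/2) = floor(877/2) = 438


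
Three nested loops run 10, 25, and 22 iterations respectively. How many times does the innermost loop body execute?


Loop 1 (outermost): 10 iterations
Loop 2 (middle): 25 iterations per outer
Loop 3 (innermost): 22 iterations per middle
Total = 10 * 25 * 22 = 5500


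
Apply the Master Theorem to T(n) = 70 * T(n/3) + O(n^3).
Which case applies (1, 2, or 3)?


The Master Theorem: T(n) = a*T(n/b) + O(n^c)
  a = 70, b = 3, c = 3
log_b(a) = log_3(70) ~ 3.867
Compare b^c with a: 3^3 = 27 < 70, so c < log_b(a).
Since c < log_b(a), Case 1 applies.
T(n) = O(n^(log_3 70)) ~ O(n^3.867)
Master Theorem case = 1


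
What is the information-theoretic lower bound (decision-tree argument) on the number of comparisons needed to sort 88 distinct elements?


A binary decision tree of height h has at most 2^h leaves and needs at least n! of them, so h >= ceil(log2(n!)).
88! is far too large to multiply out, so use Stirling's series:
  ln(n!) ~ n ln n - n + (1/2) ln(2 pi n) + 1/(12n)  (error below 1/(360 n^3), negligible here)
  ln(88) = 4.4773368
  n ln n = 88 * 4.4773368 = 394.0056
  (1/2) ln(2 pi * 88) = (1/2) ln(552.9203) = 3.1576
  1/(12*88) = 0.0009
  ln(88!) ~ 394.0056 - 88 + 3.1576 + 0.0009 = 309.1641
Convert to base 2: log2(88!) = 309.1641 / ln 2 = 309.1641 / 0.69314718 = 446.0295
ceil(446.0295) = 447


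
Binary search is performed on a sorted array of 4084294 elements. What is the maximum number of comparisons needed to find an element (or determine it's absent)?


Binary search halves the search space each comparison:
  Step 1: search space = 4084294 -> 2042147
  Step 2: search space = 2042147 -> 1021073
  Step 3: search space = 1021073 -> 510536
  Step 4: search space = 510536 -> 255268
  Step 5: search space = 255268 -> 127634
  Step 6: search space = 127634 -> 63817
  Step 7: search space = 63817 -> 31908
  Step 8: search space = 31908 -> 15954
  Step 9: search space = 15954 -> 7977
  Step 10: search space = 7977 -> 3988
  Step 11: search space = 3988 -> 1994
  Step 12: search space = 1994 -> 997
  Step 13: search space = 997 -> 498
  Step 14: search space = 498 -> 249
  Step 15: search space = 249 -> 124
  Step 16: search space = 124 -> 62
  Step 17: search space = 62 -> 31
  Step 18: search space = 31 -> 15
  Step 19: search space = 15 -> 7
  Step 20: search space = 7 -> 3
  Step 21: search space = 3 -> 1
  Step 22: search space = 1 (final check)
Maximum comparisons = floor(log2(4084294)) + 1 = 21 + 1 = 22


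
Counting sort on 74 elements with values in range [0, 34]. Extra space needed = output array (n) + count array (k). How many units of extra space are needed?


Output array size: 74 (to store sorted result)
Count array size: 35 (one slot per possible value, range 0 to 34)
Total extra space = 74 + 35 = 109


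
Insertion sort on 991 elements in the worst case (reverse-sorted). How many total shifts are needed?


In the worst case (reverse-sorted), each element shifts past all previous:
  Element 1: 1 shifts
  Element 2: 2 shifts
  Element 3: 3 shifts
  Element 4: 4 shifts
  Element 5: 5 shifts
  ...
  Element 990: 990 shifts
Total = 1 + 2 + ... + 990
= 991*(991-1)/2 = 490545


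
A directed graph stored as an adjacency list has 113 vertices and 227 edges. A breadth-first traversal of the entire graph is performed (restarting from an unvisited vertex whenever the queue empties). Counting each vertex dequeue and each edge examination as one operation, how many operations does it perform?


A full BFS traversal dequeues each vertex once and examines each edge once.
Vertex visits: 113
Edge visits: 227
V + E = 113 + 227 = 340


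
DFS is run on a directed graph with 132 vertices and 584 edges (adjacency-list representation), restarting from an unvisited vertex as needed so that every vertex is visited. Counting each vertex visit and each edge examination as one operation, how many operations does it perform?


A full DFS traversal processes each vertex exactly once (push/pop on stack).
Each directed edge is examined once.
V = 132, E = 584
V + E = 716


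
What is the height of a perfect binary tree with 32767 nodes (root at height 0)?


A perfect binary tree with 32767 nodes:
  32767 = 2^15 - 1
  Levels: 0, 1, ..., 14
  Height = 14


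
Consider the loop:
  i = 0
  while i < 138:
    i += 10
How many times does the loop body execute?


Starting at i = 0, each iteration adds 10.
Iterations until i >= 138:
  Iteration 1: i = 0 -> i = 10
  Iteration 2: i = 10 -> i = 20
  Iteration 3: i = 20 -> i = 30
  Iteration 4: i = 30 -> i = 40
  Iteration 5: i = 40 -> i = 50
  Iteration 6: i = 50 -> i = 60
  Iteration 7: i = 60 -> i = 70
  Iteration 8: i = 70 -> i = 80
  ... continuing ...
Total iterations = ceil(138/10) = 14


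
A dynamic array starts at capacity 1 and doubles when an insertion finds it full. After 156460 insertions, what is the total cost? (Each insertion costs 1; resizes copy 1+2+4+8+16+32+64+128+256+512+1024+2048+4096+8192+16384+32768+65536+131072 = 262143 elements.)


Insertion cost: 156460 (one per element)
Resizes occur just before inserting elements 2, 3, 5, 9, ...
Elements copied at each resize: 1 + 2 + 4 + 8 + 16 + 32 + 64 + 128 + 256 + 512 + 1024 + 2048 + 4096 + 8192 + 16384 + 32768 + 65536 + 131072
Sum of copies = 262143 (geometric series: 2^k - 1)
Total = 156460 + 262143 = 418603


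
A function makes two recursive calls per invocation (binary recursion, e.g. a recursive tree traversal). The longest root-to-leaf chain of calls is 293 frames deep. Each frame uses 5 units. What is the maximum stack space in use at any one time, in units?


Binary recursion: the two calls run one after the other, so only one root-to-leaf chain of frames is on the stack at a time.
Maximum depth (longest chain) = 293 frames
Each frame = 5 units
Max stack space = 293 * 5 = 1465


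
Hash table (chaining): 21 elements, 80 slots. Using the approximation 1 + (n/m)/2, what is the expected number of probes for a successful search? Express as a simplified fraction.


Computing expected probes:
alpha = 21/80
= 1 + alpha/2
= 1 + 21/(2*80)
= (2*80 + 21) / (2*80)
= 181/160


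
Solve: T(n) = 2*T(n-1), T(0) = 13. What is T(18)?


Unrolling:
T(18) = 2*T(17) = 2^2*T(16) = ... = 2^18*T(0)
= 2^18 * 13
= 262144 * 13 = 3407872


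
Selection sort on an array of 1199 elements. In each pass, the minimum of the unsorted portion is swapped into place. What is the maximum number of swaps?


Selection sort performs one swap per pass:
  Pass 1: find min in positions 0 to 1198, swap with position 0
  Pass 2: find min in positions 1 to 1198, swap with position 1
  Pass 3: find min in positions 2 to 1198, swap with position 2
  Pass 4: find min in positions 3 to 1198, swap with position 3
  Pass 5: find min in positions 4 to 1198, swap with position 4
  ... (1193 more passes)
Total passes (and swaps) = n - 1 = 1199 - 1 = 1198


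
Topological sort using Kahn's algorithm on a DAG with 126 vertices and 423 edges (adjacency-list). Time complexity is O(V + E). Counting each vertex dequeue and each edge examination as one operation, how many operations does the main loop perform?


Kahn's algorithm:
  1. Compute in-degrees: O(V + E)
  2. Process queue: each vertex dequeued once (O(V))
     each edge examined once (O(E))
Total = V + E = 126 + 423 = 549


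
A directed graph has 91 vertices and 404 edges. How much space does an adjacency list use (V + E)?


Adjacency list: one list head per vertex + one entry per edge
Vertex heads: 91
Edge entries: 404
Total = 91 + 404 = 495


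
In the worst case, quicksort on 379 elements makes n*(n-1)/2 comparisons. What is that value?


Sum of comparisons per partition:
378 + 377 + ... + 1 + 0
= 379 * (379 - 1) / 2
= 379 * 378 / 2
= 71631


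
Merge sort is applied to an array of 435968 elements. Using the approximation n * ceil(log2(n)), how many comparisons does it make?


Merge sort divides the array into halves recursively.
Number of levels = ceil(log2(435968)) = 19
At each level, approximately n = 435968 comparisons are needed for merging.
Total comparisons ~ n * ceil(log2(n)) = 435968 * 19 = 8283392


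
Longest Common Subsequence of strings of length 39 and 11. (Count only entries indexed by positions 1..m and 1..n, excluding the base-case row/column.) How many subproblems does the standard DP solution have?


DP table indexed by positions in both strings.
First string: 39 positions
Second string: 11 positions
Total = 39 * 11 = 429
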